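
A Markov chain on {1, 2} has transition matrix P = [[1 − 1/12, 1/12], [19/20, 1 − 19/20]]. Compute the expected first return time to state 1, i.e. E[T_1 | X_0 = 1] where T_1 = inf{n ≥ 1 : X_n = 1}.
E[T_1 | X_0 = 1] = 1/π_1 = 62/57

For an irreducible recurrent Markov chain with stationary distribution π, E[T_i | X_0 = i] = 1/π_i (Kac's formula). Here π_1 = (19/20)/(1/12 + 19/20) = (19/20)/(31/30) = 57/62, so E[T_1 | X_0 = 1] = 1/π_1 = (1/12 + 19/20)/(19/20) = (31/30)/(19/20) = 62/57.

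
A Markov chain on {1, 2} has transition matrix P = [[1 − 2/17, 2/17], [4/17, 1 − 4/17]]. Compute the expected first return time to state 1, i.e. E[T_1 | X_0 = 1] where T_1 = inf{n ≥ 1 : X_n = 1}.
E[T_1 | X_0 = 1] = 1/π_1 = 3/2

For an irreducible recurrent Markov chain with stationary distribution π, E[T_i | X_0 = i] = 1/π_i (Kac's formula). Here π_1 = (4/17)/(2/17 + 4/17) = (4/17)/(6/17) = 2/3, so E[T_1 | X_0 = 1] = 1/π_1 = (2/17 + 4/17)/(4/17) = (6/17)/(4/17) = 3/2.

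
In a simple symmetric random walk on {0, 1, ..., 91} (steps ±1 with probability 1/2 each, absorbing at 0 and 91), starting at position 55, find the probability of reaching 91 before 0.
P(hit 91 before 0) = 55/91

Let u_k = P(hit 91 before 0 | start at k). Then u_0 = 0, u_91 = 1, and u_k = u_{k-1}/2 + u_{k+1}/2 for 1 ≤ k ≤ 90. This harmonic recurrence is solved by u_k = k/91, giving u_55 = 55/91.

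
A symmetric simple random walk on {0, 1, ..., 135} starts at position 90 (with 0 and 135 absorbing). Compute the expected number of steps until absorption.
E[τ | X_0 = 90] = 4050

Let v_k = E[τ | X_0 = k]. Boundary: v_0 = v_135 = 0. Recurrence: v_k = 1 + (v_{k-1} + v_{k+1})/2 for 1 ≤ k ≤ 134. The particular solution to v_k − (v_{k-1} + v_{k+1})/2 = 1 is v_k = −k^2. Adding homogeneous solution A + B k and matching boundaries gives v_k = k (135 − k). Substituting k = 90: v_90 = 90 · 45 = 4050.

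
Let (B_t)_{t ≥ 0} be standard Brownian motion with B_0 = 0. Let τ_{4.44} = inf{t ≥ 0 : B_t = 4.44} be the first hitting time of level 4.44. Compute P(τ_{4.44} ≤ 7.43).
P(τ_{4.44} ≤ 7.43) = 2(1 − Φ(4.44/√7.43)) = 2(1 − Φ(1.6289)) ≈ 0.1033

By the reflection principle for standard BM, P(τ_b ≤ t) = 2 · P(B_t ≥ b). Since B_t ~ N(0, t), P(B_t ≥ 4.44) = 1 − Φ(4.44/√t) = 1 − Φ(4.44/√7.43) = 1 − Φ(1.6289) ≈ 0.05167. Doubling: P(τ_{4.44} ≤ 7.43) ≈ 2 · 0.05167 = 0.10334 ≈ 0.1033.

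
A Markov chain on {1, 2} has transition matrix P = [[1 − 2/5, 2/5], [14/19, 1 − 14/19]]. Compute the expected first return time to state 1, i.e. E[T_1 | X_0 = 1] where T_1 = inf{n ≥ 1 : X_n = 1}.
E[T_1 | X_0 = 1] = 1/π_1 = 54/35

For an irreducible recurrent Markov chain with stationary distribution π, E[T_i | X_0 = i] = 1/π_i (Kac's formula). Here π_1 = (14/19)/(2/5 + 14/19) = (14/19)/(108/95) = 35/54, so E[T_1 | X_0 = 1] = 1/π_1 = (2/5 + 14/19)/(14/19) = (108/95)/(14/19) = 54/35.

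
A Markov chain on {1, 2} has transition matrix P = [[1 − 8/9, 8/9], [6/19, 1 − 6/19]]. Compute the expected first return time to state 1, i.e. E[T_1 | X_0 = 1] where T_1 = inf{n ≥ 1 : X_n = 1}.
E[T_1 | X_0 = 1] = 1/π_1 = 103/27

For an irreducible recurrent Markov chain with stationary distribution π, E[T_i | X_0 = i] = 1/π_i (Kac's formula). Here π_1 = (6/19)/(8/9 + 6/19) = (6/19)/(206/171) = 27/103, so E[T_1 | X_0 = 1] = 1/π_1 = (8/9 + 6/19)/(6/19) = (206/171)/(6/19) = 103/27.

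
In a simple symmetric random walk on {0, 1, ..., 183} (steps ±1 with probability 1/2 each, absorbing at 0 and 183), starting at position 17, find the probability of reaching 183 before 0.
P(hit 183 before 0) = 17/183

Let u_k = P(hit 183 before 0 | start at k). Then u_0 = 0, u_183 = 1, and u_k = u_{k-1}/2 + u_{k+1}/2 for 1 ≤ k ≤ 182. This harmonic recurrence is solved by u_k = k/183, giving u_17 = 17/183.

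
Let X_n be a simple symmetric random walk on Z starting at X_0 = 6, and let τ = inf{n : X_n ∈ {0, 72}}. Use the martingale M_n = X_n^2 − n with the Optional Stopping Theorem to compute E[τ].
E[τ] = 396

M_n = X_n^2 − n is a martingale (since E[X_{n+1}^2 | F_n] = X_n^2 + 1). By OST (τ has finite mean in a bounded region), E[M_τ] = E[M_0] = X_0^2 − 0 = 6^2 = 36. Also E[M_τ] = E[X_τ^2] − E[τ]. The walk exits at 0 or 72, with P(hit 72 first) = 6/72, so E[X_τ^2] = 72^2 · 6/72 + 0 = 432. Thus E[τ] = E[X_τ^2] − E[M_τ] = 432 − 36 = 396 = 6(72 − 6) = 396.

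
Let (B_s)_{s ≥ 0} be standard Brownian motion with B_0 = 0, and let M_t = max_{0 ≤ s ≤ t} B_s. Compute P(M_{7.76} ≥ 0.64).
P(M_{7.76} ≥ 0.64) = 2·P(B_{7.76} ≥ 0.64) = 2(1 − Φ(0.64/√7.76)) ≈ 0.8183

By the reflection principle for Brownian motion, P(M_t ≥ a) = 2 · P(B_t ≥ a) for a ≥ 0. Since B_t ~ N(0, t), P(B_t ≥ 0.64) = 1 − Φ(0.64/√t) = 1 − Φ(0.64/√7.76) = 1 − Φ(0.2297). So
  P(M_{7.76} ≥ 0.64) = 2(1 − Φ(0.2297)) ≈ 0.8183.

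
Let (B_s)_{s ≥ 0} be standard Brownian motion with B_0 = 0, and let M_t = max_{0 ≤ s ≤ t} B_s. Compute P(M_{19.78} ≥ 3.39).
P(M_{19.78} ≥ 3.39) = 2·P(B_{19.78} ≥ 3.39) = 2(1 − Φ(3.39/√19.78)) ≈ 0.4459

By the reflection principle for Brownian motion, P(M_t ≥ a) = 2 · P(B_t ≥ a) for a ≥ 0. Since B_t ~ N(0, t), P(B_t ≥ 3.39) = 1 − Φ(3.39/√t) = 1 − Φ(3.39/√19.78) = 1 − Φ(0.7622). So
  P(M_{19.78} ≥ 3.39) = 2(1 − Φ(0.7622)) ≈ 0.4459.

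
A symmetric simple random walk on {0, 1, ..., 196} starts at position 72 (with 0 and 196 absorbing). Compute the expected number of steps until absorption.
E[τ | X_0 = 72] = 8928

Let v_k = E[τ | X_0 = k]. Boundary: v_0 = v_196 = 0. Recurrence: v_k = 1 + (v_{k-1} + v_{k+1})/2 for 1 ≤ k ≤ 195. The particular solution to v_k − (v_{k-1} + v_{k+1})/2 = 1 is v_k = −k^2. Adding homogeneous solution A + B k and matching boundaries gives v_k = k (196 − k). Substituting k = 72: v_72 = 72 · 124 = 8928.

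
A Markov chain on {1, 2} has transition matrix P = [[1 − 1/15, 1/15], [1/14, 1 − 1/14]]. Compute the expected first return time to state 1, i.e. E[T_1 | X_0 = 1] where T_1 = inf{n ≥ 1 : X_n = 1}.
E[T_1 | X_0 = 1] = 1/π_1 = 29/15

For an irreducible recurrent Markov chain with stationary distribution π, E[T_i | X_0 = i] = 1/π_i (Kac's formula). Here π_1 = (1/14)/(1/15 + 1/14) = (1/14)/(29/210) = 15/29, so E[T_1 | X_0 = 1] = 1/π_1 = (1/15 + 1/14)/(1/14) = (29/210)/(1/14) = 29/15.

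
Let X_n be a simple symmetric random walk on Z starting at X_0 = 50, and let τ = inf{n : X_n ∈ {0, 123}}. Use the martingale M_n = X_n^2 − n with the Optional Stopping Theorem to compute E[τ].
E[τ] = 3650

M_n = X_n^2 − n is a martingale (since E[X_{n+1}^2 | F_n] = X_n^2 + 1). By OST (τ has finite mean in a bounded region), E[M_τ] = E[M_0] = X_0^2 − 0 = 50^2 = 2500. Also E[M_τ] = E[X_τ^2] − E[τ]. The walk exits at 0 or 123, with P(hit 123 first) = 50/123, so E[X_τ^2] = 123^2 · 50/123 + 0 = 6150. Thus E[τ] = E[X_τ^2] − E[M_τ] = 6150 − 2500 = 3650 = 50(123 − 50) = 3650.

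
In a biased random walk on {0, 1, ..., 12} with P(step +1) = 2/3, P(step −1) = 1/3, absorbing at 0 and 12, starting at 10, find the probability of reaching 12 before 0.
P(hit 12 before 0) = (1 − (1/2)^10) / (1 − (1/2)^12) = 1364/1365

Let u_k denote P(reach 12 before 0 | start at k). Boundary: u_0 = 0, u_12 = 1. Recurrence: u_k = 2/3·u_{k+1} + 1/3·u_{k-1} for 1 ≤ k ≤ 11. Try u_k = A + B·r^k with r = q/p = (1/3)/(2/3) = 1/2. Substitution satisfies the recurrence; boundary conditions give:
  u_k = (1 − r^k) / (1 − r^N) = (1 − (1/2)^10) / (1 − (1/2)^12) = 1364/1365.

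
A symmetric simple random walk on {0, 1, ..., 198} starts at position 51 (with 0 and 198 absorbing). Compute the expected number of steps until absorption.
E[τ | X_0 = 51] = 7497

Let v_k = E[τ | X_0 = k]. Boundary: v_0 = v_198 = 0. Recurrence: v_k = 1 + (v_{k-1} + v_{k+1})/2 for 1 ≤ k ≤ 197. The particular solution to v_k − (v_{k-1} + v_{k+1})/2 = 1 is v_k = −k^2. Adding homogeneous solution A + B k and matching boundaries gives v_k = k (198 − k). Substituting k = 51: v_51 = 51 · 147 = 7497.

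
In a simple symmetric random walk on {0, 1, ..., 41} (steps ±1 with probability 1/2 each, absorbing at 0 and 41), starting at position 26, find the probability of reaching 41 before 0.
P(hit 41 before 0) = 26/41

Let u_k = P(hit 41 before 0 | start at k). Then u_0 = 0, u_41 = 1, and u_k = u_{k-1}/2 + u_{k+1}/2 for 1 ≤ k ≤ 40. This harmonic recurrence is solved by u_k = k/41, giving u_26 = 26/41.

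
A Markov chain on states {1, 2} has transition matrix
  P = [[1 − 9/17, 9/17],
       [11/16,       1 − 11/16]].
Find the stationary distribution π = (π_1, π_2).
π_1 = 187/331, π_2 = 144/331

Solve πP = π with π_1 + π_2 = 1. From πP = π: π_1 · (1 − 9/17) + π_2 · 11/16 = π_1 ⇒ π_2 · 11/16 = π_1 · 9/17 ⇒ π_2/π_1 = (9/17)/(11/16) = 144/187. Together with π_1 + π_2 = 1:
  π_1 = (11/16)/(9/17 + 11/16) = (11/16)/(331/272) = 187/331,
  π_2 = (9/17)/(9/17 + 11/16) = (9/17)/(331/272) = 144/331.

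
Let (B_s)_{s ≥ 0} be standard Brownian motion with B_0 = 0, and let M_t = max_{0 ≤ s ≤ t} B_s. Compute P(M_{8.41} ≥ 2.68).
P(M_{8.41} ≥ 2.68) = 2·P(B_{8.41} ≥ 2.68) = 2(1 − Φ(2.68/√8.41)) ≈ 0.3554

By the reflection principle for Brownian motion, P(M_t ≥ a) = 2 · P(B_t ≥ a) for a ≥ 0. Since B_t ~ N(0, t), P(B_t ≥ 2.68) = 1 − Φ(2.68/√t) = 1 − Φ(2.68/√8.41) = 1 − Φ(0.9241). So
  P(M_{8.41} ≥ 2.68) = 2(1 − Φ(0.9241)) ≈ 0.3554.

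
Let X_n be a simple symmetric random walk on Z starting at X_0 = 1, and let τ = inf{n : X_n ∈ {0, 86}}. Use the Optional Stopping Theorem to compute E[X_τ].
E[X_τ] = 1

X_n is a martingale and τ is a bounded-mean stopping time (indeed τ is finite a.s. with bounded expectation since the walk is in a bounded region). By the OST, E[X_τ] = E[X_0] = 1. Equivalently: E[X_τ] = 86 · P(hit 86 first) + 0 · P(hit 0 first) = 86 · (1/86) = 1.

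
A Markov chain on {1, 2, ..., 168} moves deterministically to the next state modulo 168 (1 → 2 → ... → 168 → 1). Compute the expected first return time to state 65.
E[T_65 | X_0 = 65] = 168

The chain cycles deterministically, so starting at state 65 it returns in exactly 168 steps. Equivalently, the stationary distribution is uniform π_j = 1/168 for every state j, so by Kac's formula E[T_65] = 1/π_65 = 168.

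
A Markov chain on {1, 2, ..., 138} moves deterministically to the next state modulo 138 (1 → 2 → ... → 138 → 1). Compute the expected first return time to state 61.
E[T_61 | X_0 = 61] = 138

The chain cycles deterministically, so starting at state 61 it returns in exactly 138 steps. Equivalently, the stationary distribution is uniform π_j = 1/138 for every state j, so by Kac's formula E[T_61] = 1/π_61 = 138.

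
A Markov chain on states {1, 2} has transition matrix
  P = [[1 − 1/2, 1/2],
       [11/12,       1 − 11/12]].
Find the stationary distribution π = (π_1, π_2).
π_1 = 11/17, π_2 = 6/17

Solve πP = π with π_1 + π_2 = 1. From πP = π: π_1 · (1 − 1/2) + π_2 · 11/12 = π_1 ⇒ π_2 · 11/12 = π_1 · 1/2 ⇒ π_2/π_1 = (1/2)/(11/12) = 6/11. Together with π_1 + π_2 = 1:
  π_1 = (11/12)/(1/2 + 11/12) = (11/12)/(17/12) = 11/17,
  π_2 = (1/2)/(1/2 + 11/12) = (1/2)/(17/12) = 6/17.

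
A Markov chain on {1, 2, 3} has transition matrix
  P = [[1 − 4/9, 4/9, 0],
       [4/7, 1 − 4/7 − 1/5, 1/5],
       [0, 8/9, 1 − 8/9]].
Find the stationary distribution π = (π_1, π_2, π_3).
π = (360/703, 280/703, 63/703)

This is a birth-death chain on three states, which satisfies detailed balance: π_1 · P_{12} = π_2 · P_{21} and π_2 · P_{23} = π_3 · P_{32}.
From π_1 · 4/9 = π_2 · 4/7: π_2/π_1 = (4/9)/(4/7) = 7/9.
From π_2 · 1/5 = π_3 · 8/9: π_3/π_2 = (1/5)/(8/9) = 9/40.
Take π_1 proportional to 1; then unnormalized π = (1, 7/9, 7/40). Normalize by dividing by the sum 703/360:
  π = (360/703, 280/703, 63/703).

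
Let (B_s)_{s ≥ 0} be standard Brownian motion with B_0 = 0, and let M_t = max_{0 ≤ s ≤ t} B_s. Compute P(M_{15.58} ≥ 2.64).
P(M_{15.58} ≥ 2.64) = 2·P(B_{15.58} ≥ 2.64) = 2(1 − Φ(2.64/√15.58)) ≈ 0.5036

By the reflection principle for Brownian motion, P(M_t ≥ a) = 2 · P(B_t ≥ a) for a ≥ 0. Since B_t ~ N(0, t), P(B_t ≥ 2.64) = 1 − Φ(2.64/√t) = 1 − Φ(2.64/√15.58) = 1 − Φ(0.6688). So
  P(M_{15.58} ≥ 2.64) = 2(1 − Φ(0.6688)) ≈ 0.5036.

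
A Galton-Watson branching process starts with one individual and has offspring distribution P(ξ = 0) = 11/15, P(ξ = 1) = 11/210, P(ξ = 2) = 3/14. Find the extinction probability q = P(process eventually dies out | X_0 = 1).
q = 1

Mean offspring μ = 0·11/15 + 1·11/210 + 2·3/14 = 101/210 ≤ 1. For μ ≤ 1 with offspring not concentrated at 1, the Galton-Watson process goes extinct almost surely, so q = 1.
(Algebraic check: The pgf is f(s) = 11/15 + 11/210·s + 3/14·s². The extinction probability q is the smallest fixed point of f in [0, 1]. Setting s = f(s):
  3/14·s² + (11/210 − 1)·s + 11/15 = 0
  3/14·s² − (11/15 + 3/14)·s + 11/15 = 0
which factors as (s − 1)·(3/14·s − 11/15) = 0, giving roots s = 1 and s = (11/15)/(3/14) = 154/45. Since 154/45 ≥ 1, the smallest root in [0, 1] is s = 1.)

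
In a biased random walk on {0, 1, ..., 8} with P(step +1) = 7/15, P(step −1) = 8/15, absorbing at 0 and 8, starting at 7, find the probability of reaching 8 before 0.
P(hit 8 before 0) = (1 − (8/7)^7) / (1 − (8/7)^8) = 8915263/11012415

Let u_k denote P(reach 8 before 0 | start at k). Boundary: u_0 = 0, u_8 = 1. Recurrence: u_k = 7/15·u_{k+1} + 8/15·u_{k-1} for 1 ≤ k ≤ 7. Try u_k = A + B·r^k with r = q/p = (8/15)/(7/15) = 8/7. Substitution satisfies the recurrence; boundary conditions give:
  u_k = (1 − r^k) / (1 − r^N) = (1 − (8/7)^7) / (1 − (8/7)^8) = 8915263/11012415.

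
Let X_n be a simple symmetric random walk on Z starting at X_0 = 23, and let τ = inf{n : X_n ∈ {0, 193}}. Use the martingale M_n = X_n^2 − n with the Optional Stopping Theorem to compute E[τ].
E[τ] = 3910

M_n = X_n^2 − n is a martingale (since E[X_{n+1}^2 | F_n] = X_n^2 + 1). By OST (τ has finite mean in a bounded region), E[M_τ] = E[M_0] = X_0^2 − 0 = 23^2 = 529. Also E[M_τ] = E[X_τ^2] − E[τ]. The walk exits at 0 or 193, with P(hit 193 first) = 23/193, so E[X_τ^2] = 193^2 · 23/193 + 0 = 4439. Thus E[τ] = E[X_τ^2] − E[M_τ] = 4439 − 529 = 3910 = 23(193 − 23) = 3910.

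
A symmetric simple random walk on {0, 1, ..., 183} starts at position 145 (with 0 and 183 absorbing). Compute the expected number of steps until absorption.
E[τ | X_0 = 145] = 5510

Let v_k = E[τ | X_0 = k]. Boundary: v_0 = v_183 = 0. Recurrence: v_k = 1 + (v_{k-1} + v_{k+1})/2 for 1 ≤ k ≤ 182. The particular solution to v_k − (v_{k-1} + v_{k+1})/2 = 1 is v_k = −k^2. Adding homogeneous solution A + B k and matching boundaries gives v_k = k (183 − k). Substituting k = 145: v_145 = 145 · 38 = 5510.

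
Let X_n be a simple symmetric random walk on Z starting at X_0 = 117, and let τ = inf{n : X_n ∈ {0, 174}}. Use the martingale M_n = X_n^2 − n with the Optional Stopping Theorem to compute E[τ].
E[τ] = 6669

M_n = X_n^2 − n is a martingale (since E[X_{n+1}^2 | F_n] = X_n^2 + 1). By OST (τ has finite mean in a bounded region), E[M_τ] = E[M_0] = X_0^2 − 0 = 117^2 = 13689. Also E[M_τ] = E[X_τ^2] − E[τ]. The walk exits at 0 or 174, with P(hit 174 first) = 117/174, so E[X_τ^2] = 174^2 · 117/174 + 0 = 20358. Thus E[τ] = E[X_τ^2] − E[M_τ] = 20358 − 13689 = 6669 = 117(174 − 117) = 6669.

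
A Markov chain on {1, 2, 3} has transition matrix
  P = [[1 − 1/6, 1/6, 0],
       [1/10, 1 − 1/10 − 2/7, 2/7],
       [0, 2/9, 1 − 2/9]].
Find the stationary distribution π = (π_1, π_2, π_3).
π = (21/101, 35/101, 45/101)

This is a birth-death chain on three states, which satisfies detailed balance: π_1 · P_{12} = π_2 · P_{21} and π_2 · P_{23} = π_3 · P_{32}.
From π_1 · 1/6 = π_2 · 1/10: π_2/π_1 = (1/6)/(1/10) = 5/3.
From π_2 · 2/7 = π_3 · 2/9: π_3/π_2 = (2/7)/(2/9) = 9/7.
Take π_1 proportional to 1; then unnormalized π = (1, 5/3, 15/7). Normalize by dividing by the sum 101/21:
  π = (21/101, 35/101, 45/101).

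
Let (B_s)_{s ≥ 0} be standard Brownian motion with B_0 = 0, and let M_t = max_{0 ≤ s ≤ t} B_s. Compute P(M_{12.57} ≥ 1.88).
P(M_{12.57} ≥ 1.88) = 2·P(B_{12.57} ≥ 1.88) = 2(1 − Φ(1.88/√12.57)) ≈ 0.5959

By the reflection principle for Brownian motion, P(M_t ≥ a) = 2 · P(B_t ≥ a) for a ≥ 0. Since B_t ~ N(0, t), P(B_t ≥ 1.88) = 1 − Φ(1.88/√t) = 1 − Φ(1.88/√12.57) = 1 − Φ(0.5303). So
  P(M_{12.57} ≥ 1.88) = 2(1 − Φ(0.5303)) ≈ 0.5959.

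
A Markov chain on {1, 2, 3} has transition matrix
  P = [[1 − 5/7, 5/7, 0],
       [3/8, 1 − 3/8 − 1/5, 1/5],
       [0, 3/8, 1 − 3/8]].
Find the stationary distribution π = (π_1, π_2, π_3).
π = (63/247, 120/247, 64/247)

This is a birth-death chain on three states, which satisfies detailed balance: π_1 · P_{12} = π_2 · P_{21} and π_2 · P_{23} = π_3 · P_{32}.
From π_1 · 5/7 = π_2 · 3/8: π_2/π_1 = (5/7)/(3/8) = 40/21.
From π_2 · 1/5 = π_3 · 3/8: π_3/π_2 = (1/5)/(3/8) = 8/15.
Take π_1 proportional to 1; then unnormalized π = (1, 40/21, 64/63). Normalize by dividing by the sum 247/63:
  π = (63/247, 120/247, 64/247).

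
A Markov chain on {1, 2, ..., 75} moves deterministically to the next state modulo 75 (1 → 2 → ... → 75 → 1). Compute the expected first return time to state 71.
E[T_71 | X_0 = 71] = 75

The chain cycles deterministically, so starting at state 71 it returns in exactly 75 steps. Equivalently, the stationary distribution is uniform π_j = 1/75 for every state j, so by Kac's formula E[T_71] = 1/π_71 = 75.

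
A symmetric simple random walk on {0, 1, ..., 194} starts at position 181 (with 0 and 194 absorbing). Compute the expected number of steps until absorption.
E[τ | X_0 = 181] = 2353

Let v_k = E[τ | X_0 = k]. Boundary: v_0 = v_194 = 0. Recurrence: v_k = 1 + (v_{k-1} + v_{k+1})/2 for 1 ≤ k ≤ 193. The particular solution to v_k − (v_{k-1} + v_{k+1})/2 = 1 is v_k = −k^2. Adding homogeneous solution A + B k and matching boundaries gives v_k = k (194 − k). Substituting k = 181: v_181 = 181 · 13 = 2353.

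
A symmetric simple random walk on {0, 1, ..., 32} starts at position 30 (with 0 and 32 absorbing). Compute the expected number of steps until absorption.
E[τ | X_0 = 30] = 60

Let v_k = E[τ | X_0 = k]. Boundary: v_0 = v_32 = 0. Recurrence: v_k = 1 + (v_{k-1} + v_{k+1})/2 for 1 ≤ k ≤ 31. The particular solution to v_k − (v_{k-1} + v_{k+1})/2 = 1 is v_k = −k^2. Adding homogeneous solution A + B k and matching boundaries gives v_k = k (32 − k). Substituting k = 30: v_30 = 30 · 2 = 60.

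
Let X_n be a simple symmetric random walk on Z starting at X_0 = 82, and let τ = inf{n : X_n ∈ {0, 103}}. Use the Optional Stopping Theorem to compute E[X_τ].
E[X_τ] = 82

X_n is a martingale and τ is a bounded-mean stopping time (indeed τ is finite a.s. with bounded expectation since the walk is in a bounded region). By the OST, E[X_τ] = E[X_0] = 82. Equivalently: E[X_τ] = 103 · P(hit 103 first) + 0 · P(hit 0 first) = 103 · (82/103) = 82.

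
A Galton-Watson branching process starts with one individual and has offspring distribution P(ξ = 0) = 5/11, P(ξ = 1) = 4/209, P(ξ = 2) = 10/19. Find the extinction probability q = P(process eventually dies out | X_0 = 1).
q = 19/22

The pgf is f(s) = 5/11 + 4/209·s + 10/19·s². The extinction probability q is the smallest fixed point of f in [0, 1]. Setting s = f(s):
  10/19·s² + (4/209 − 1)·s + 5/11 = 0
  10/19·s² − (5/11 + 10/19)·s + 5/11 = 0
which factors as (s − 1)·(10/19·s − 5/11) = 0, giving roots s = 1 and s = (5/11)/(10/19) = 19/22.
Mean offspring μ = 4/209 + 2·10/19 = 224/209 > 1 (supercritical), so q < 1. The extinction probability is the smaller root: q = (5/11)/(10/19) = 19/22.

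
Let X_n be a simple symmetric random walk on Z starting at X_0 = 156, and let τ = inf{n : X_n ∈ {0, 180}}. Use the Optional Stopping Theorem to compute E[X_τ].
E[X_τ] = 156

X_n is a martingale and τ is a bounded-mean stopping time (indeed τ is finite a.s. with bounded expectation since the walk is in a bounded region). By the OST, E[X_τ] = E[X_0] = 156. Equivalently: E[X_τ] = 180 · P(hit 180 first) + 0 · P(hit 0 first) = 180 · (156/180) = 156.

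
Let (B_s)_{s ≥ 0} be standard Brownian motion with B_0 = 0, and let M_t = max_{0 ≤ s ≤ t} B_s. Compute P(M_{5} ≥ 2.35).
P(M_{5} ≥ 2.35) = 2·P(B_{5} ≥ 2.35) = 2(1 − Φ(2.35/√5)) ≈ 0.2933

By the reflection principle for Brownian motion, P(M_t ≥ a) = 2 · P(B_t ≥ a) for a ≥ 0. Since B_t ~ N(0, t), P(B_t ≥ 2.35) = 1 − Φ(2.35/√t) = 1 − Φ(2.35/√5) = 1 − Φ(1.0510). So
  P(M_{5} ≥ 2.35) = 2(1 − Φ(1.0510)) ≈ 0.2933.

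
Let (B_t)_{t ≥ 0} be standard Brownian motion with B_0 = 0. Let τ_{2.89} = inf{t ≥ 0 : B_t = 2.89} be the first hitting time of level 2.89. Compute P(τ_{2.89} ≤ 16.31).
P(τ_{2.89} ≤ 16.31) = 2(1 − Φ(2.89/√16.31)) = 2(1 − Φ(0.7156)) ≈ 0.4742

By the reflection principle for standard BM, P(τ_b ≤ t) = 2 · P(B_t ≥ b). Since B_t ~ N(0, t), P(B_t ≥ 2.89) = 1 − Φ(2.89/√t) = 1 − Φ(2.89/√16.31) = 1 − Φ(0.7156) ≈ 0.23712. Doubling: P(τ_{2.89} ≤ 16.31) ≈ 2 · 0.23712 = 0.47424 ≈ 0.4742.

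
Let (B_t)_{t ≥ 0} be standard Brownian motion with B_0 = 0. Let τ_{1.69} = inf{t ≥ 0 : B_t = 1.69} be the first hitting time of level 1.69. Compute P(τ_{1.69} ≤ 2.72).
P(τ_{1.69} ≤ 2.72) = 2(1 − Φ(1.69/√2.72)) = 2(1 − Φ(1.0247)) ≈ 0.3055

By the reflection principle for standard BM, P(τ_b ≤ t) = 2 · P(B_t ≥ b). Since B_t ~ N(0, t), P(B_t ≥ 1.69) = 1 − Φ(1.69/√t) = 1 − Φ(1.69/√2.72) = 1 − Φ(1.0247) ≈ 0.15275. Doubling: P(τ_{1.69} ≤ 2.72) ≈ 2 · 0.15275 = 0.30550 ≈ 0.3055.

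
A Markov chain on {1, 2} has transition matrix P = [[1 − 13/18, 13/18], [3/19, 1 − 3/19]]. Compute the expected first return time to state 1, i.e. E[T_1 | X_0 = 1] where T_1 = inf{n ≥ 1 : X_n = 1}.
E[T_1 | X_0 = 1] = 1/π_1 = 301/54

For an irreducible recurrent Markov chain with stationary distribution π, E[T_i | X_0 = i] = 1/π_i (Kac's formula). Here π_1 = (3/19)/(13/18 + 3/19) = (3/19)/(301/342) = 54/301, so E[T_1 | X_0 = 1] = 1/π_1 = (13/18 + 3/19)/(3/19) = (301/342)/(3/19) = 301/54.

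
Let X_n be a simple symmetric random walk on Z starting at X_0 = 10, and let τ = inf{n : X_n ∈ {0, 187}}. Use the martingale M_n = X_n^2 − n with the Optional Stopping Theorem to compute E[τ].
E[τ] = 1770

M_n = X_n^2 − n is a martingale (since E[X_{n+1}^2 | F_n] = X_n^2 + 1). By OST (τ has finite mean in a bounded region), E[M_τ] = E[M_0] = X_0^2 − 0 = 10^2 = 100. Also E[M_τ] = E[X_τ^2] − E[τ]. The walk exits at 0 or 187, with P(hit 187 first) = 10/187, so E[X_τ^2] = 187^2 · 10/187 + 0 = 1870. Thus E[τ] = E[X_τ^2] − E[M_τ] = 1870 − 100 = 1770 = 10(187 − 10) = 1770.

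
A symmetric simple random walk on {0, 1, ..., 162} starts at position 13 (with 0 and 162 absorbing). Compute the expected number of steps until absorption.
E[τ | X_0 = 13] = 1937

Let v_k = E[τ | X_0 = k]. Boundary: v_0 = v_162 = 0. Recurrence: v_k = 1 + (v_{k-1} + v_{k+1})/2 for 1 ≤ k ≤ 161. The particular solution to v_k − (v_{k-1} + v_{k+1})/2 = 1 is v_k = −k^2. Adding homogeneous solution A + B k and matching boundaries gives v_k = k (162 − k). Substituting k = 13: v_13 = 13 · 149 = 1937.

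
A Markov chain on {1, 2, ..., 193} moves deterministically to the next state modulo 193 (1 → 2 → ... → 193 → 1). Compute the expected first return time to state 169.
E[T_169 | X_0 = 169] = 193

The chain cycles deterministically, so starting at state 169 it returns in exactly 193 steps. Equivalently, the stationary distribution is uniform π_j = 1/193 for every state j, so by Kac's formula E[T_169] = 1/π_169 = 193.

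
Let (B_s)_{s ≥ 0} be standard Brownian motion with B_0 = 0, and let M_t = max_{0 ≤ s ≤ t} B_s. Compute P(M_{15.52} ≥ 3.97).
P(M_{15.52} ≥ 3.97) = 2·P(B_{15.52} ≥ 3.97) = 2(1 − Φ(3.97/√15.52)) ≈ 0.3136

By the reflection principle for Brownian motion, P(M_t ≥ a) = 2 · P(B_t ≥ a) for a ≥ 0. Since B_t ~ N(0, t), P(B_t ≥ 3.97) = 1 − Φ(3.97/√t) = 1 − Φ(3.97/√15.52) = 1 − Φ(1.0077). So
  P(M_{15.52} ≥ 3.97) = 2(1 − Φ(1.0077)) ≈ 0.3136.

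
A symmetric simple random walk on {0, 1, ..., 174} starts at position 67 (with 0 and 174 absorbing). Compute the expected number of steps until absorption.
E[τ | X_0 = 67] = 7169

Let v_k = E[τ | X_0 = k]. Boundary: v_0 = v_174 = 0. Recurrence: v_k = 1 + (v_{k-1} + v_{k+1})/2 for 1 ≤ k ≤ 173. The particular solution to v_k − (v_{k-1} + v_{k+1})/2 = 1 is v_k = −k^2. Adding homogeneous solution A + B k and matching boundaries gives v_k = k (174 − k). Substituting k = 67: v_67 = 67 · 107 = 7169.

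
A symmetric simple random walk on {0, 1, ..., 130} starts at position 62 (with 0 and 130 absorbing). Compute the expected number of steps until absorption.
E[τ | X_0 = 62] = 4216

Let v_k = E[τ | X_0 = k]. Boundary: v_0 = v_130 = 0. Recurrence: v_k = 1 + (v_{k-1} + v_{k+1})/2 for 1 ≤ k ≤ 129. The particular solution to v_k − (v_{k-1} + v_{k+1})/2 = 1 is v_k = −k^2. Adding homogeneous solution A + B k and matching boundaries gives v_k = k (130 − k). Substituting k = 62: v_62 = 62 · 68 = 4216.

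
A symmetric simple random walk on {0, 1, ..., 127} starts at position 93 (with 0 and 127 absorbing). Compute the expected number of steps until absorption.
E[τ | X_0 = 93] = 3162

Let v_k = E[τ | X_0 = k]. Boundary: v_0 = v_127 = 0. Recurrence: v_k = 1 + (v_{k-1} + v_{k+1})/2 for 1 ≤ k ≤ 126. The particular solution to v_k − (v_{k-1} + v_{k+1})/2 = 1 is v_k = −k^2. Adding homogeneous solution A + B k and matching boundaries gives v_k = k (127 − k). Substituting k = 93: v_93 = 93 · 34 = 3162.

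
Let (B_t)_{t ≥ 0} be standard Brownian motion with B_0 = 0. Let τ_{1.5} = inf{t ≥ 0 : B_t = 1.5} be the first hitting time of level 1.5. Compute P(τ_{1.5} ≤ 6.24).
P(τ_{1.5} ≤ 6.24) = 2(1 − Φ(1.5/√6.24)) = 2(1 − Φ(0.6005)) ≈ 0.5482

By the reflection principle for standard BM, P(τ_b ≤ t) = 2 · P(B_t ≥ b). Since B_t ~ N(0, t), P(B_t ≥ 1.5) = 1 − Φ(1.5/√t) = 1 − Φ(1.5/√6.24) = 1 − Φ(0.6005) ≈ 0.27409. Doubling: P(τ_{1.5} ≤ 6.24) ≈ 2 · 0.27409 = 0.54818 ≈ 0.5482.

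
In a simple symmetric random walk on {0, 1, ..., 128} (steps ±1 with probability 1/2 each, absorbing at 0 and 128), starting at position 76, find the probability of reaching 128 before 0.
P(hit 128 before 0) = 76/128 = 19/32

Let u_k = P(hit 128 before 0 | start at k). Then u_0 = 0, u_128 = 1, and u_k = u_{k-1}/2 + u_{k+1}/2 for 1 ≤ k ≤ 127. This harmonic recurrence is solved by u_k = k/128, giving u_76 = 76/128 = 19/32.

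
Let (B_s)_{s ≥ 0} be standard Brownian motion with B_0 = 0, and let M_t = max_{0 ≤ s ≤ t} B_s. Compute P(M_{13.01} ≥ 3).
P(M_{13.01} ≥ 3) = 2·P(B_{13.01} ≥ 3) = 2(1 − Φ(3/√13.01)) ≈ 0.4056

By the reflection principle for Brownian motion, P(M_t ≥ a) = 2 · P(B_t ≥ a) for a ≥ 0. Since B_t ~ N(0, t), P(B_t ≥ 3) = 1 − Φ(3/√t) = 1 − Φ(3/√13.01) = 1 − Φ(0.8317). So
  P(M_{13.01} ≥ 3) = 2(1 − Φ(0.8317)) ≈ 0.4056.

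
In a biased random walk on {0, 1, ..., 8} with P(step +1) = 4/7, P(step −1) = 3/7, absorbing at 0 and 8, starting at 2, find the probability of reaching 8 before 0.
P(hit 8 before 0) = (1 − (3/4)^2) / (1 − (3/4)^8) = 4096/8425

Let u_k denote P(reach 8 before 0 | start at k). Boundary: u_0 = 0, u_8 = 1. Recurrence: u_k = 4/7·u_{k+1} + 3/7·u_{k-1} for 1 ≤ k ≤ 7. Try u_k = A + B·r^k with r = q/p = (3/7)/(4/7) = 3/4. Substitution satisfies the recurrence; boundary conditions give:
  u_k = (1 − r^k) / (1 − r^N) = (1 − (3/4)^2) / (1 − (3/4)^8) = 4096/8425.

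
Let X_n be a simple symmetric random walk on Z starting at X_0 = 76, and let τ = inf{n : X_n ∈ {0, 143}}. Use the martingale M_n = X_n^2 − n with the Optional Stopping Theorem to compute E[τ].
E[τ] = 5092

M_n = X_n^2 − n is a martingale (since E[X_{n+1}^2 | F_n] = X_n^2 + 1). By OST (τ has finite mean in a bounded region), E[M_τ] = E[M_0] = X_0^2 − 0 = 76^2 = 5776. Also E[M_τ] = E[X_τ^2] − E[τ]. The walk exits at 0 or 143, with P(hit 143 first) = 76/143, so E[X_τ^2] = 143^2 · 76/143 + 0 = 10868. Thus E[τ] = E[X_τ^2] − E[M_τ] = 10868 − 5776 = 5092 = 76(143 − 76) = 5092.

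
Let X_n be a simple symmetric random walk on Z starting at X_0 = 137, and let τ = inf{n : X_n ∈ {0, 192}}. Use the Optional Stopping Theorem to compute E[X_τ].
E[X_τ] = 137

X_n is a martingale and τ is a bounded-mean stopping time (indeed τ is finite a.s. with bounded expectation since the walk is in a bounded region). By the OST, E[X_τ] = E[X_0] = 137. Equivalently: E[X_τ] = 192 · P(hit 192 first) + 0 · P(hit 0 first) = 192 · (137/192) = 137.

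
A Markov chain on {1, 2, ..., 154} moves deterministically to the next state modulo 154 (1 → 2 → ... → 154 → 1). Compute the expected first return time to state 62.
E[T_62 | X_0 = 62] = 154

The chain cycles deterministically, so starting at state 62 it returns in exactly 154 steps. Equivalently, the stationary distribution is uniform π_j = 1/154 for every state j, so by Kac's formula E[T_62] = 1/π_62 = 154.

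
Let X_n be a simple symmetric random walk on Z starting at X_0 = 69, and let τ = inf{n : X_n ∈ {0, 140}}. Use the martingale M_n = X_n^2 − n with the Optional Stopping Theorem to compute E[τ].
E[τ] = 4899

M_n = X_n^2 − n is a martingale (since E[X_{n+1}^2 | F_n] = X_n^2 + 1). By OST (τ has finite mean in a bounded region), E[M_τ] = E[M_0] = X_0^2 − 0 = 69^2 = 4761. Also E[M_τ] = E[X_τ^2] − E[τ]. The walk exits at 0 or 140, with P(hit 140 first) = 69/140, so E[X_τ^2] = 140^2 · 69/140 + 0 = 9660. Thus E[τ] = E[X_τ^2] − E[M_τ] = 9660 − 4761 = 4899 = 69(140 − 69) = 4899.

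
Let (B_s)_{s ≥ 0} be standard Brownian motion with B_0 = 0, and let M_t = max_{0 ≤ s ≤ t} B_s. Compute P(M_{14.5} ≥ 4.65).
P(M_{14.5} ≥ 4.65) = 2·P(B_{14.5} ≥ 4.65) = 2(1 − Φ(4.65/√14.5)) ≈ 0.2220

By the reflection principle for Brownian motion, P(M_t ≥ a) = 2 · P(B_t ≥ a) for a ≥ 0. Since B_t ~ N(0, t), P(B_t ≥ 4.65) = 1 − Φ(4.65/√t) = 1 − Φ(4.65/√14.5) = 1 − Φ(1.2211). So
  P(M_{14.5} ≥ 4.65) = 2(1 − Φ(1.2211)) ≈ 0.2220.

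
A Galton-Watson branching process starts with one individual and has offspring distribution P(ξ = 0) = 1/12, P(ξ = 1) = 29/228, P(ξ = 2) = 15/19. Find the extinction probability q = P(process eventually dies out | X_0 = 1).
q = 19/180

The pgf is f(s) = 1/12 + 29/228·s + 15/19·s². The extinction probability q is the smallest fixed point of f in [0, 1]. Setting s = f(s):
  15/19·s² + (29/228 − 1)·s + 1/12 = 0
  15/19·s² − (1/12 + 15/19)·s + 1/12 = 0
which factors as (s − 1)·(15/19·s − 1/12) = 0, giving roots s = 1 and s = (1/12)/(15/19) = 19/180.
Mean offspring μ = 29/228 + 2·15/19 = 389/228 > 1 (supercritical), so q < 1. The extinction probability is the smaller root: q = (1/12)/(15/19) = 19/180.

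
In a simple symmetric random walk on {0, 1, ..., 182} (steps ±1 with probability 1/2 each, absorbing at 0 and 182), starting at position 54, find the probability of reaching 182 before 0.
P(hit 182 before 0) = 54/182 = 27/91

Let u_k = P(hit 182 before 0 | start at k). Then u_0 = 0, u_182 = 1, and u_k = u_{k-1}/2 + u_{k+1}/2 for 1 ≤ k ≤ 181. This harmonic recurrence is solved by u_k = k/182, giving u_54 = 54/182 = 27/91.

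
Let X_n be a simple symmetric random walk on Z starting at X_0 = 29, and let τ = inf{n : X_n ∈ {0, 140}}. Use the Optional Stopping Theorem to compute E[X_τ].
E[X_τ] = 29

X_n is a martingale and τ is a bounded-mean stopping time (indeed τ is finite a.s. with bounded expectation since the walk is in a bounded region). By the OST, E[X_τ] = E[X_0] = 29. Equivalently: E[X_τ] = 140 · P(hit 140 first) + 0 · P(hit 0 first) = 140 · (29/140) = 29.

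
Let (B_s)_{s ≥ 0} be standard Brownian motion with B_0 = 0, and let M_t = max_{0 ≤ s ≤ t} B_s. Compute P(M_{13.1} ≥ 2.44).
P(M_{13.1} ≥ 2.44) = 2·P(B_{13.1} ≥ 2.44) = 2(1 − Φ(2.44/√13.1)) ≈ 0.5002

By the reflection principle for Brownian motion, P(M_t ≥ a) = 2 · P(B_t ≥ a) for a ≥ 0. Since B_t ~ N(0, t), P(B_t ≥ 2.44) = 1 − Φ(2.44/√t) = 1 − Φ(2.44/√13.1) = 1 − Φ(0.6741). So
  P(M_{13.1} ≥ 2.44) = 2(1 − Φ(0.6741)) ≈ 0.5002.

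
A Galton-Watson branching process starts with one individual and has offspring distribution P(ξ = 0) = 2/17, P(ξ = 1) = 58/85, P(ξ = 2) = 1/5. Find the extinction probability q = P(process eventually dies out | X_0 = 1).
q = 10/17

The pgf is f(s) = 2/17 + 58/85·s + 1/5·s². The extinction probability q is the smallest fixed point of f in [0, 1]. Setting s = f(s):
  1/5·s² + (58/85 − 1)·s + 2/17 = 0
  1/5·s² − (2/17 + 1/5)·s + 2/17 = 0
which factors as (s − 1)·(1/5·s − 2/17) = 0, giving roots s = 1 and s = (2/17)/(1/5) = 10/17.
Mean offspring μ = 58/85 + 2·1/5 = 92/85 > 1 (supercritical), so q < 1. The extinction probability is the smaller root: q = (2/17)/(1/5) = 10/17.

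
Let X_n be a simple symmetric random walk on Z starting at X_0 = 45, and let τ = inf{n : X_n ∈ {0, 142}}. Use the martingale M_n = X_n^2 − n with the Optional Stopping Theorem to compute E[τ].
E[τ] = 4365

M_n = X_n^2 − n is a martingale (since E[X_{n+1}^2 | F_n] = X_n^2 + 1). By OST (τ has finite mean in a bounded region), E[M_τ] = E[M_0] = X_0^2 − 0 = 45^2 = 2025. Also E[M_τ] = E[X_τ^2] − E[τ]. The walk exits at 0 or 142, with P(hit 142 first) = 45/142, so E[X_τ^2] = 142^2 · 45/142 + 0 = 6390. Thus E[τ] = E[X_τ^2] − E[M_τ] = 6390 − 2025 = 4365 = 45(142 − 45) = 4365.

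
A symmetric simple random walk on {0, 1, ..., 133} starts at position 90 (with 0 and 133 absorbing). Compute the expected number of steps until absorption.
E[τ | X_0 = 90] = 3870

Let v_k = E[τ | X_0 = k]. Boundary: v_0 = v_133 = 0. Recurrence: v_k = 1 + (v_{k-1} + v_{k+1})/2 for 1 ≤ k ≤ 132. The particular solution to v_k − (v_{k-1} + v_{k+1})/2 = 1 is v_k = −k^2. Adding homogeneous solution A + B k and matching boundaries gives v_k = k (133 − k). Substituting k = 90: v_90 = 90 · 43 = 3870.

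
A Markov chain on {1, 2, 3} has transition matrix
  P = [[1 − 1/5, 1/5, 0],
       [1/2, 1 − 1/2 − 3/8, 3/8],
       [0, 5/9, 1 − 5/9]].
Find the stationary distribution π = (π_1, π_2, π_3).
π = (100/167, 40/167, 27/167)

This is a birth-death chain on three states, which satisfies detailed balance: π_1 · P_{12} = π_2 · P_{21} and π_2 · P_{23} = π_3 · P_{32}.
From π_1 · 1/5 = π_2 · 1/2: π_2/π_1 = (1/5)/(1/2) = 2/5.
From π_2 · 3/8 = π_3 · 5/9: π_3/π_2 = (3/8)/(5/9) = 27/40.
Take π_1 proportional to 1; then unnormalized π = (1, 2/5, 27/100). Normalize by dividing by the sum 167/100:
  π = (100/167, 40/167, 27/167).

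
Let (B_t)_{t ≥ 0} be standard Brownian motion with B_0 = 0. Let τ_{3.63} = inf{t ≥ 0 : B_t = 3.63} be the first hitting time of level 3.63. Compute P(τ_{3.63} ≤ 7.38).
P(τ_{3.63} ≤ 7.38) = 2(1 − Φ(3.63/√7.38)) = 2(1 − Φ(1.3362)) ≈ 0.1815

By the reflection principle for standard BM, P(τ_b ≤ t) = 2 · P(B_t ≥ b). Since B_t ~ N(0, t), P(B_t ≥ 3.63) = 1 − Φ(3.63/√t) = 1 − Φ(3.63/√7.38) = 1 − Φ(1.3362) ≈ 0.09074. Doubling: P(τ_{3.63} ≤ 7.38) ≈ 2 · 0.09074 = 0.18148 ≈ 0.1815.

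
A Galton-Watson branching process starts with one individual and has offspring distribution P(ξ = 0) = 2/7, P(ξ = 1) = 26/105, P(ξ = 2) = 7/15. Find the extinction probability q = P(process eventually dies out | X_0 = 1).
q = 30/49

The pgf is f(s) = 2/7 + 26/105·s + 7/15·s². The extinction probability q is the smallest fixed point of f in [0, 1]. Setting s = f(s):
  7/15·s² + (26/105 − 1)·s + 2/7 = 0
  7/15·s² − (2/7 + 7/15)·s + 2/7 = 0
which factors as (s − 1)·(7/15·s − 2/7) = 0, giving roots s = 1 and s = (2/7)/(7/15) = 30/49.
Mean offspring μ = 26/105 + 2·7/15 = 124/105 > 1 (supercritical), so q < 1. The extinction probability is the smaller root: q = (2/7)/(7/15) = 30/49.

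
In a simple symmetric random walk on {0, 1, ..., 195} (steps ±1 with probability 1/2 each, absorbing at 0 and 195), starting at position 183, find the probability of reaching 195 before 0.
P(hit 195 before 0) = 183/195 = 61/65

Let u_k = P(hit 195 before 0 | start at k). Then u_0 = 0, u_195 = 1, and u_k = u_{k-1}/2 + u_{k+1}/2 for 1 ≤ k ≤ 194. This harmonic recurrence is solved by u_k = k/195, giving u_183 = 183/195 = 61/65.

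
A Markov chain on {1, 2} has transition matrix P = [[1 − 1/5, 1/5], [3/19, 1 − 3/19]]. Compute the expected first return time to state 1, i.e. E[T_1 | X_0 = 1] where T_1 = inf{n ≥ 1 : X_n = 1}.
E[T_1 | X_0 = 1] = 1/π_1 = 34/15

For an irreducible recurrent Markov chain with stationary distribution π, E[T_i | X_0 = i] = 1/π_i (Kac's formula). Here π_1 = (3/19)/(1/5 + 3/19) = (3/19)/(34/95) = 15/34, so E[T_1 | X_0 = 1] = 1/π_1 = (1/5 + 3/19)/(3/19) = (34/95)/(3/19) = 34/15.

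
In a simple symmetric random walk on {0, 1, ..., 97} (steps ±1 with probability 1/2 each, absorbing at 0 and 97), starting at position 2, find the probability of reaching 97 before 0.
P(hit 97 before 0) = 2/97

Let u_k = P(hit 97 before 0 | start at k). Then u_0 = 0, u_97 = 1, and u_k = u_{k-1}/2 + u_{k+1}/2 for 1 ≤ k ≤ 96. This harmonic recurrence is solved by u_k = k/97, giving u_2 = 2/97.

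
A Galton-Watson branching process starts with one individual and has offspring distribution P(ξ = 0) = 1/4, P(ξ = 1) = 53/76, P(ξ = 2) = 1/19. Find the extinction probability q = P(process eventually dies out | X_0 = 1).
q = 1

Mean offspring μ = 0·1/4 + 1·53/76 + 2·1/19 = 61/76 ≤ 1. For μ ≤ 1 with offspring not concentrated at 1, the Galton-Watson process goes extinct almost surely, so q = 1.
(Algebraic check: The pgf is f(s) = 1/4 + 53/76·s + 1/19·s². The extinction probability q is the smallest fixed point of f in [0, 1]. Setting s = f(s):
  1/19·s² + (53/76 − 1)·s + 1/4 = 0
  1/19·s² − (1/4 + 1/19)·s + 1/4 = 0
which factors as (s − 1)·(1/19·s − 1/4) = 0, giving roots s = 1 and s = (1/4)/(1/19) = 19/4. Since 19/4 ≥ 1, the smallest root in [0, 1] is s = 1.)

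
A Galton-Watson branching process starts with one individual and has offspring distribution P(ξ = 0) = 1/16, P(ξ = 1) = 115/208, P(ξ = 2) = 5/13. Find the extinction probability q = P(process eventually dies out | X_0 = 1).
q = 13/80

The pgf is f(s) = 1/16 + 115/208·s + 5/13·s². The extinction probability q is the smallest fixed point of f in [0, 1]. Setting s = f(s):
  5/13·s² + (115/208 − 1)·s + 1/16 = 0
  5/13·s² − (1/16 + 5/13)·s + 1/16 = 0
which factors as (s − 1)·(5/13·s − 1/16) = 0, giving roots s = 1 and s = (1/16)/(5/13) = 13/80.
Mean offspring μ = 115/208 + 2·5/13 = 275/208 > 1 (supercritical), so q < 1. The extinction probability is the smaller root: q = (1/16)/(5/13) = 13/80.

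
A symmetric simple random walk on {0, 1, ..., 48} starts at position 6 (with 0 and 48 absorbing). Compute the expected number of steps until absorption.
E[τ | X_0 = 6] = 252

Let v_k = E[τ | X_0 = k]. Boundary: v_0 = v_48 = 0. Recurrence: v_k = 1 + (v_{k-1} + v_{k+1})/2 for 1 ≤ k ≤ 47. The particular solution to v_k − (v_{k-1} + v_{k+1})/2 = 1 is v_k = −k^2. Adding homogeneous solution A + B k and matching boundaries gives v_k = k (48 − k). Substituting k = 6: v_6 = 6 · 42 = 252.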